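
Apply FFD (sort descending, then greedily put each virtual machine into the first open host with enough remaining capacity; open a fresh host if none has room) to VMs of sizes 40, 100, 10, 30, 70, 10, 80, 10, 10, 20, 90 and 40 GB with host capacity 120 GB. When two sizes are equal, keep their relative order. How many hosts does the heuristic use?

Sorted descending: 100, 90, 80, 70, 40, 40, 30, 20, 10, 10, 10, 10.
  100 → host 1 (new)  [load 100/120]
  90 → host 2 (new)  [load 90/120]
  80 → host 3 (new)  [load 80/120]
  70 → host 4 (new)  [load 70/120]
  40 → host 3  [load 120/120]
  40 → host 4  [load 110/120]
  30 → host 2  [load 120/120]
  20 → host 1  [load 120/120]
  10 → host 4  [load 120/120]
  10 → host 5 (new)  [load 10/120]
  10 → host 5  [load 20/120]
  10 → host 5  [load 30/120]
5 hosts opened.

5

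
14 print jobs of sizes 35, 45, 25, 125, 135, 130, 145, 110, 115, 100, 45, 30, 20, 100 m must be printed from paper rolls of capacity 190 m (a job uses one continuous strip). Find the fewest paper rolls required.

Total = 145 + 135 + 130 + 125 + 115 + 110 + 100 + 100 + 45 + 45 + 35 + 30 + 25 + 20 = 1160 m.
Lower bound: ⌈1160/190⌉ = 7 paper rolls.
Also, 8 print jobs each exceed 95 m, and no two of those can share a roll, so at least 8 paper rolls are needed.
A packing using 8 paper rolls:
  roll 1: 145 + 45 = 190
  roll 2: 135 + 45 = 180
  roll 3: 130 + 35 + 25 = 190
  roll 4: 125 + 30 + 20 = 175
  roll 5: 115 = 115
  roll 6: 110 = 110
  roll 7: 100 = 100
  roll 8: 100 = 100
This matches the lower bound, so 8 is optimal.

8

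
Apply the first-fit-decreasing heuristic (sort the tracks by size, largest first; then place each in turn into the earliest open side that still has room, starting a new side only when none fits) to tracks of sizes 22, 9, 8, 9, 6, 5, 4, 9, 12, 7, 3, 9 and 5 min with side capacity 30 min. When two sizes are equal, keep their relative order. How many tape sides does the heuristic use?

Sorted descending: 22, 12, 9, 9, 9, 9, 8, 7, 6, 5, 5, 4, 3.
  22 → side 1 (new)  [load 22/30]
  12 → side 2 (new)  [load 12/30]
  9 → side 2  [load 21/30]
  9 → side 2  [load 30/30]
  9 → side 3 (new)  [load 9/30]
  9 → side 3  [load 18/30]
  8 → side 1  [load 30/30]
  7 → side 3  [load 25/30]
  6 → side 4 (new)  [load 6/30]
  5 → side 3  [load 30/30]
  5 → side 4  [load 11/30]
  4 → side 4  [load 15/30]
  3 → side 4  [load 18/30]
4 tape sides opened.

4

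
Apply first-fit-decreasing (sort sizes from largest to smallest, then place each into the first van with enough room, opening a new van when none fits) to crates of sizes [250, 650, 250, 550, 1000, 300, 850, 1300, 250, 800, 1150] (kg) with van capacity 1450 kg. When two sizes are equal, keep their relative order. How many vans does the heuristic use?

6

Sorted descending: 1300, 1150, 1000, 850, 800, 650, 550, 300, 250, 250, 250.
  1300 → van 1 (new)  [load 1300/1450]
  1150 → van 2 (new)  [load 1150/1450]
  1000 → van 3 (new)  [load 1000/1450]
  850 → van 4 (new)  [load 850/1450]
  800 → van 5 (new)  [load 800/1450]
  650 → van 5  [load 1450/1450]
  550 → van 4  [load 1400/1450]
  300 → van 2  [load 1450/1450]
  250 → van 3  [load 1250/1450]
  250 → van 6 (new)  [load 250/1450]
  250 → van 6  [load 500/1450]
6 vans opened.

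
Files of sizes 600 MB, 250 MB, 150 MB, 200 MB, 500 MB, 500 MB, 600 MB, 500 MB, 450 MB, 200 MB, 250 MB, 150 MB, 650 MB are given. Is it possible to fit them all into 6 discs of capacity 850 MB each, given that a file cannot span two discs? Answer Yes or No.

No

Total = 5000 MB; ⌈5000/850⌉ = 6.
7 files each exceed half the capacity and cannot share a disc, forcing at least 7 discs.
At least 7 discs are required, but only 6 are allowed.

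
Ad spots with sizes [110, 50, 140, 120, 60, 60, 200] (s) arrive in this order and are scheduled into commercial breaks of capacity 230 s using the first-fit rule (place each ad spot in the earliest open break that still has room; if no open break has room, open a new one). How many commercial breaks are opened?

4

  110 → break 1 (new)  [load 110/230]
  50 → break 1  [load 160/230]
  140 → break 2 (new)  [load 140/230]
  120 → break 3 (new)  [load 120/230]
  60 → break 1  [load 220/230]
  60 → break 2  [load 200/230]
  200 → break 4 (new)  [load 200/230]
4 commercial breaks opened.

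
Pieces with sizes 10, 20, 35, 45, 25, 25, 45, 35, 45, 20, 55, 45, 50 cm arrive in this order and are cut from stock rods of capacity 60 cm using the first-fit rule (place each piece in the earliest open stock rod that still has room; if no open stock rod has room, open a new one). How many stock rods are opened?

  10 → stock rod 1 (new)  [load 10/60]
  20 → stock rod 1  [load 30/60]
  35 → stock rod 2 (new)  [load 35/60]
  45 → stock rod 3 (new)  [load 45/60]
  25 → stock rod 1  [load 55/60]
  25 → stock rod 2  [load 60/60]
  45 → stock rod 4 (new)  [load 45/60]
  35 → stock rod 5 (new)  [load 35/60]
  45 → stock rod 6 (new)  [load 45/60]
  20 → stock rod 5  [load 55/60]
  55 → stock rod 7 (new)  [load 55/60]
  45 → stock rod 8 (new)  [load 45/60]
  50 → stock rod 9 (new)  [load 50/60]
9 stock rods opened.

9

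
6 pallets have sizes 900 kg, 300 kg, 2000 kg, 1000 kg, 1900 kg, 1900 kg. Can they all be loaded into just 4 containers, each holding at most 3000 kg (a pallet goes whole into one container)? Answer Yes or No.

Yes

A valid assignment using 3 containers:
  container 1: 2000 + 1000 = 3000
  container 2: 1900 + 900 = 2800
  container 3: 1900 + 300 = 2200
That uses only 3 ≤ 4, so 4 containers are enough.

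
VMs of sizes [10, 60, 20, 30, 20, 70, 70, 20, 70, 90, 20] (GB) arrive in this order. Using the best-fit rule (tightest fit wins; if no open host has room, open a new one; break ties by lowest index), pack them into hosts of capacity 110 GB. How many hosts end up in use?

  10 → host 1 (new)  [load 10/110]
  60 → host 1  [load 70/110]
  20 → host 1  [load 90/110]
  30 → host 2 (new)  [load 30/110]
  20 → host 1  [load 110/110]
  70 → host 2  [load 100/110]
  70 → host 3 (new)  [load 70/110]
  20 → host 3  [load 90/110]
  70 → host 4 (new)  [load 70/110]
  90 → host 5 (new)  [load 90/110]
  20 → host 3  [load 110/110]
5 hosts opened.

5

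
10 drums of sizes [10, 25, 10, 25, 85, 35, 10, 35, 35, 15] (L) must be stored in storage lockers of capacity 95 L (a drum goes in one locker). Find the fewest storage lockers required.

3

Total = 85 + 35 + 35 + 35 + 25 + 25 + 15 + 10 + 10 + 10 = 285 L.
Lower bound: ⌈285/95⌉ = 3 storage lockers.
A packing using 3 storage lockers:
  locker 1: 85 + 10 = 95
  locker 2: 35 + 35 + 25 = 95
  locker 3: 35 + 25 + 15 + 10 + 10 = 95
This matches the lower bound, so 3 is optimal.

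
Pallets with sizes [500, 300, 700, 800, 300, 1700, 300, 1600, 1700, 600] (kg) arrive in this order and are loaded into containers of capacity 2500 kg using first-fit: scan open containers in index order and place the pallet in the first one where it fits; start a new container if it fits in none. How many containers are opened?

  500 → container 1 (new)  [load 500/2500]
  300 → container 1  [load 800/2500]
  700 → container 1  [load 1500/2500]
  800 → container 1  [load 2300/2500]
  300 → container 2 (new)  [load 300/2500]
  1700 → container 2  [load 2000/2500]
  300 → container 2  [load 2300/2500]
  1600 → container 3 (new)  [load 1600/2500]
  1700 → container 4 (new)  [load 1700/2500]
  600 → container 3  [load 2200/2500]
4 containers opened.

4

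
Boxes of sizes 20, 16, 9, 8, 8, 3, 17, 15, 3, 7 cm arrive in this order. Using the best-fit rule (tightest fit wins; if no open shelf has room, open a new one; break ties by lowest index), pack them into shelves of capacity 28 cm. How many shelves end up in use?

  20 → shelf 1 (new)  [load 20/28]
  16 → shelf 2 (new)  [load 16/28]
  9 → shelf 2  [load 25/28]
  8 → shelf 1  [load 28/28]
  8 → shelf 3 (new)  [load 8/28]
  3 → shelf 2  [load 28/28]
  17 → shelf 3  [load 25/28]
  15 → shelf 4 (new)  [load 15/28]
  3 → shelf 3  [load 28/28]
  7 → shelf 4  [load 22/28]
4 shelves opened.

4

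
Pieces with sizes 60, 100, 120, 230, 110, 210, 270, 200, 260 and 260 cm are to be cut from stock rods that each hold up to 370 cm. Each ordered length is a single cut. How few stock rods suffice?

6

Total = 270 + 260 + 260 + 230 + 210 + 200 + 120 + 110 + 100 + 60 = 1820 cm.
Lower bound: ⌈1820/370⌉ = 5 stock rods.
Also, 6 pieces each exceed 185 cm, and no two of those can share a stock rod, so at least 6 stock rods are needed.
A packing using 6 stock rods:
  stock rod 1: 270 + 100 = 370
  stock rod 2: 260 + 110 = 370
  stock rod 3: 260 + 60 = 320
  stock rod 4: 230 + 120 = 350
  stock rod 5: 210 = 210
  stock rod 6: 200 = 200
This matches the lower bound, so 6 is optimal.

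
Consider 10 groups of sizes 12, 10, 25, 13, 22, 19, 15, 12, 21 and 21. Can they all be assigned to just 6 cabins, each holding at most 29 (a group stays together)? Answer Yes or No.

Total = 170; ⌈170/29⌉ = 6.
The bound of 6 does not rule out 6, but exhaustive search shows no assignment into 6 cabins of capacity 29 exists — the minimum is 7.

No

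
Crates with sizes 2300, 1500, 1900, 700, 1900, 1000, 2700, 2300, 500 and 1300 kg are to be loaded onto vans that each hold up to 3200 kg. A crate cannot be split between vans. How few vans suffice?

Total = 2700 + 2300 + 2300 + 1900 + 1900 + 1500 + 1300 + 1000 + 700 + 500 = 16100 kg.
Lower bound: ⌈16100/3200⌉ = 6 vans.
A packing using 6 vans:
  van 1: 2700 + 500 = 3200
  van 2: 2300 + 700 = 3000
  van 3: 2300 = 2300
  van 4: 1900 + 1300 = 3200
  van 5: 1900 + 1000 = 2900
  van 6: 1500 = 1500
This matches the lower bound, so 6 is optimal.

6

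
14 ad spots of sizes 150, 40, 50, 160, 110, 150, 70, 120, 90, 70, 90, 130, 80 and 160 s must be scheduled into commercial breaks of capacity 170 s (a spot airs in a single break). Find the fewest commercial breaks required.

Total = 160 + 160 + 150 + 150 + 130 + 120 + 110 + 90 + 90 + 80 + 70 + 70 + 50 + 40 = 1470 s.
Lower bound: ⌈1470/170⌉ = 9 commercial breaks.
A packing using 10 commercial breaks:
  break 1: 160 = 160
  break 2: 160 = 160
  break 3: 150 = 150
  break 4: 150 = 150
  break 5: 130 + 40 = 170
  break 6: 120 + 50 = 170
  break 7: 110 = 110
  break 8: 90 + 80 = 170
  break 9: 90 + 70 = 160
  break 10: 70 = 70
No arrangement into 9 commercial breaks stays within capacity, so 10 is optimal.

10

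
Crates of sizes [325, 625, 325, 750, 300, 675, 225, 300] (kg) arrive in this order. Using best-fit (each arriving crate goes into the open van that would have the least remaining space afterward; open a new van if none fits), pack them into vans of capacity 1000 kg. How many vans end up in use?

  325 → van 1 (new)  [load 325/1000]
  625 → van 1  [load 950/1000]
  325 → van 2 (new)  [load 325/1000]
  750 → van 3 (new)  [load 750/1000]
  300 → van 2  [load 625/1000]
  675 → van 4 (new)  [load 675/1000]
  225 → van 3  [load 975/1000]
  300 → van 4  [load 975/1000]
4 vans opened.

4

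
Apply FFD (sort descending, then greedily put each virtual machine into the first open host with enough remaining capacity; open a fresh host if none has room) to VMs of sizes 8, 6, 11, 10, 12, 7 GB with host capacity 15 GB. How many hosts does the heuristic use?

5

Sorted descending: 12, 11, 10, 8, 7, 6.
  12 → host 1 (new)  [load 12/15]
  11 → host 2 (new)  [load 11/15]
  10 → host 3 (new)  [load 10/15]
  8 → host 4 (new)  [load 8/15]
  7 → host 4  [load 15/15]
  6 → host 5 (new)  [load 6/15]
5 hosts opened.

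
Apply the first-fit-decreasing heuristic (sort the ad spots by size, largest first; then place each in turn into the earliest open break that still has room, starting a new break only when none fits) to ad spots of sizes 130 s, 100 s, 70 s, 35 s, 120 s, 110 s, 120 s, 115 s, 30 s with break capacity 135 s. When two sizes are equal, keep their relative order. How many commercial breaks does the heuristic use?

7

Sorted descending: 130, 120, 120, 115, 110, 100, 70, 35, 30.
  130 → break 1 (new)  [load 130/135]
  120 → break 2 (new)  [load 120/135]
  120 → break 3 (new)  [load 120/135]
  115 → break 4 (new)  [load 115/135]
  110 → break 5 (new)  [load 110/135]
  100 → break 6 (new)  [load 100/135]
  70 → break 7 (new)  [load 70/135]
  35 → break 6  [load 135/135]
  30 → break 7  [load 100/135]
7 commercial breaks opened.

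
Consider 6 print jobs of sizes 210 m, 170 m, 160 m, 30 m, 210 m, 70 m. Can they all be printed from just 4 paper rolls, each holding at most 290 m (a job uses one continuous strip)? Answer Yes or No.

Yes

A valid assignment using 4 paper rolls:
  roll 1: 210 + 70 = 280
  roll 2: 210 + 30 = 240
  roll 3: 170 = 170
  roll 4: 160 = 160
Every load is within 290 m, so 4 paper rolls suffice.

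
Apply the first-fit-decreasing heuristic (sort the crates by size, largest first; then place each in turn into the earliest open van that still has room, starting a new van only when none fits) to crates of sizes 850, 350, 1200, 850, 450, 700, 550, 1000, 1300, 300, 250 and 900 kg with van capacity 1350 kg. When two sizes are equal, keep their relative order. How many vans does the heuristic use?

7

Sorted descending: 1300, 1200, 1000, 900, 850, 850, 700, 550, 450, 350, 300, 250.
  1300 → van 1 (new)  [load 1300/1350]
  1200 → van 2 (new)  [load 1200/1350]
  1000 → van 3 (new)  [load 1000/1350]
  900 → van 4 (new)  [load 900/1350]
  850 → van 5 (new)  [load 850/1350]
  850 → van 6 (new)  [load 850/1350]
  700 → van 7 (new)  [load 700/1350]
  550 → van 7  [load 1250/1350]
  450 → van 4  [load 1350/1350]
  350 → van 3  [load 1350/1350]
  300 → van 5  [load 1150/1350]
  250 → van 6  [load 1100/1350]
7 vans opened.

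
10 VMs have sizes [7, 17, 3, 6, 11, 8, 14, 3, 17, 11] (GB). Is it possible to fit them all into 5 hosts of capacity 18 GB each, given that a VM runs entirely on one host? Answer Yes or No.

No

Total = 97 GB; ⌈97/18⌉ = 6.
At least 6 hosts are required, but only 5 are allowed.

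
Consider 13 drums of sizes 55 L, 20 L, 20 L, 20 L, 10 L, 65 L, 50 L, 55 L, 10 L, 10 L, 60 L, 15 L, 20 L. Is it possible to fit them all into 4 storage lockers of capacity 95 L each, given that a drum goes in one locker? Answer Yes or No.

No

Total = 410 L; ⌈410/95⌉ = 5.
At least 5 storage lockers are required, but only 4 are allowed.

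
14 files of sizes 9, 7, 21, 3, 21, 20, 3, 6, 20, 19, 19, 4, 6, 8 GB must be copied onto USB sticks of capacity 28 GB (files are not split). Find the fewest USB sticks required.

Total = 21 + 21 + 20 + 20 + 19 + 19 + 9 + 8 + 7 + 6 + 6 + 4 + 3 + 3 = 166 GB.
Lower bound: ⌈166/28⌉ = 6 USB sticks.
A packing using 6 USB sticks:
  USB stick 1: 21 + 7 = 28
  USB stick 2: 21 + 6 = 27
  USB stick 3: 20 + 8 = 28
  USB stick 4: 20 + 4 + 3 = 27
  USB stick 5: 19 + 9 = 28
  USB stick 6: 19 + 6 + 3 = 28
This matches the lower bound, so 6 is optimal.

6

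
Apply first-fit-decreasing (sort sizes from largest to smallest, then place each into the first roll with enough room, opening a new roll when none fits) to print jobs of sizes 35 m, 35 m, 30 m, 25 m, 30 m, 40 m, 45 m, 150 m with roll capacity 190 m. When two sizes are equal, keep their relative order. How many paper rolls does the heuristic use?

Sorted descending: 150, 45, 40, 35, 35, 30, 30, 25.
  150 → roll 1 (new)  [load 150/190]
  45 → roll 2 (new)  [load 45/190]
  40 → roll 1  [load 190/190]
  35 → roll 2  [load 80/190]
  35 → roll 2  [load 115/190]
  30 → roll 2  [load 145/190]
  30 → roll 2  [load 175/190]
  25 → roll 3 (new)  [load 25/190]
3 paper rolls opened.

3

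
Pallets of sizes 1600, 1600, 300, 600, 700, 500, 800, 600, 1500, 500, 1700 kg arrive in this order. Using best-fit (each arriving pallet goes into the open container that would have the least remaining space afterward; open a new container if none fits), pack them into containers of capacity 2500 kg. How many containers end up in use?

5

  1600 → container 1 (new)  [load 1600/2500]
  1600 → container 2 (new)  [load 1600/2500]
  300 → container 1  [load 1900/2500]
  600 → container 1  [load 2500/2500]
  700 → container 2  [load 2300/2500]
  500 → container 3 (new)  [load 500/2500]
  800 → container 3  [load 1300/2500]
  600 → container 3  [load 1900/2500]
  1500 → container 4 (new)  [load 1500/2500]
  500 → container 3  [load 2400/2500]
  1700 → container 5 (new)  [load 1700/2500]
5 containers opened.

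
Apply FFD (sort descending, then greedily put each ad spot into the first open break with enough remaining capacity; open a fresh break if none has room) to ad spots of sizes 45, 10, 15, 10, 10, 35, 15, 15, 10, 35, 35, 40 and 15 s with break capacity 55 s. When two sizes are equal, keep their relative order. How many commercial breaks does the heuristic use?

Sorted descending: 45, 40, 35, 35, 35, 15, 15, 15, 15, 10, 10, 10, 10.
  45 → break 1 (new)  [load 45/55]
  40 → break 2 (new)  [load 40/55]
  35 → break 3 (new)  [load 35/55]
  35 → break 4 (new)  [load 35/55]
  35 → break 5 (new)  [load 35/55]
  15 → break 2  [load 55/55]
  15 → break 3  [load 50/55]
  15 → break 4  [load 50/55]
  15 → break 5  [load 50/55]
  10 → break 1  [load 55/55]
  10 → break 6 (new)  [load 10/55]
  10 → break 6  [load 20/55]
  10 → break 6  [load 30/55]
6 commercial breaks opened.

6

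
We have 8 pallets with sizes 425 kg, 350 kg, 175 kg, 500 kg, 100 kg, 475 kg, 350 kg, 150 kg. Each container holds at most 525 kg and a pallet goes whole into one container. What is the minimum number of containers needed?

Total = 500 + 475 + 425 + 350 + 350 + 175 + 150 + 100 = 2525 kg.
Lower bound: ⌈2525/525⌉ = 5 containers.
A packing using 5 containers:
  container 1: 500 = 500
  container 2: 475 = 475
  container 3: 425 + 100 = 525
  container 4: 350 + 175 = 525
  container 5: 350 + 150 = 500
This matches the lower bound, so 5 is optimal.

5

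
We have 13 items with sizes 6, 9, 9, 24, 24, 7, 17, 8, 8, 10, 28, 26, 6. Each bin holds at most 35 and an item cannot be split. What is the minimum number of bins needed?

Total = 28 + 26 + 24 + 24 + 17 + 10 + 9 + 9 + 8 + 8 + 7 + 6 + 6 = 182.
Lower bound: ⌈182/35⌉ = 6 bins.
A packing using 6 bins:
  bin 1: 28 + 7 = 35
  bin 2: 26 + 9 = 35
  bin 3: 24 + 10 = 34
  bin 4: 24 + 9 = 33
  bin 5: 17 + 8 + 8 = 33
  bin 6: 6 + 6 = 12
This matches the lower bound, so 6 is optimal.

6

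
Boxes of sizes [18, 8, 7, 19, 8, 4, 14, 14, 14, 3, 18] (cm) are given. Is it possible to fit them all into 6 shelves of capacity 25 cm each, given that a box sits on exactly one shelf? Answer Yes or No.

A valid assignment using 6 shelves:
  shelf 1: 19 + 4 = 23
  shelf 2: 18 + 7 = 25
  shelf 3: 18 + 3 = 21
  shelf 4: 14 + 8 = 22
  shelf 5: 14 + 8 = 22
  shelf 6: 14 = 14
Every load is within 25 cm, so 6 shelves suffice.

Yes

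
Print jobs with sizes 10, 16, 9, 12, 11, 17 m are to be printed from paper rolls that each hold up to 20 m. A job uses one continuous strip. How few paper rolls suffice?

Total = 17 + 16 + 12 + 11 + 10 + 9 = 75 m.
Lower bound: ⌈75/20⌉ = 4 paper rolls.
A packing using 5 paper rolls:
  roll 1: 17 = 17
  roll 2: 16 = 16
  roll 3: 12 = 12
  roll 4: 11 + 9 = 20
  roll 5: 10 = 10
No arrangement into 4 paper rolls stays within capacity, so 5 is optimal.

5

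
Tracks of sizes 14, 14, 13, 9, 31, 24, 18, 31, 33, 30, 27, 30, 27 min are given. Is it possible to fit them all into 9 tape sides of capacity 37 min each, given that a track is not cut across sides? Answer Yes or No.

No

Total = 301 min; ⌈301/37⌉ = 9.
The bound of 9 does not rule out 9, but exhaustive search shows no assignment into 9 tape sides of capacity 37 min exists — the minimum is 10.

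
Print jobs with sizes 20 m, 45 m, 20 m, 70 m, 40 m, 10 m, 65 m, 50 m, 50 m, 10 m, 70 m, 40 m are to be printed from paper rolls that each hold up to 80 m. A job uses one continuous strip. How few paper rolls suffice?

7

Total = 70 + 70 + 65 + 50 + 50 + 45 + 40 + 40 + 20 + 20 + 10 + 10 = 490 m.
Lower bound: ⌈490/80⌉ = 7 paper rolls.
A packing using 7 paper rolls:
  roll 1: 70 + 10 = 80
  roll 2: 70 + 10 = 80
  roll 3: 65 = 65
  roll 4: 50 + 20 = 70
  roll 5: 50 + 20 = 70
  roll 6: 45 = 45
  roll 7: 40 + 40 = 80
This matches the lower bound, so 7 is optimal.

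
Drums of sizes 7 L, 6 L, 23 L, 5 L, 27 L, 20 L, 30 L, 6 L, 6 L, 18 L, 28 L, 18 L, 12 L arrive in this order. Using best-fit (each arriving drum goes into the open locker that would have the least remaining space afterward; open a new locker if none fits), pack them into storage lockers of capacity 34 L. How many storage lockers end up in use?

7

  7 → locker 1 (new)  [load 7/34]
  6 → locker 1  [load 13/34]
  23 → locker 2 (new)  [load 23/34]
  5 → locker 2  [load 28/34]
  27 → locker 3 (new)  [load 27/34]
  20 → locker 1  [load 33/34]
  30 → locker 4 (new)  [load 30/34]
  6 → locker 2  [load 34/34]
  6 → locker 3  [load 33/34]
  18 → locker 5 (new)  [load 18/34]
  28 → locker 6 (new)  [load 28/34]
  18 → locker 7 (new)  [load 18/34]
  12 → locker 5  [load 30/34]
7 storage lockers opened.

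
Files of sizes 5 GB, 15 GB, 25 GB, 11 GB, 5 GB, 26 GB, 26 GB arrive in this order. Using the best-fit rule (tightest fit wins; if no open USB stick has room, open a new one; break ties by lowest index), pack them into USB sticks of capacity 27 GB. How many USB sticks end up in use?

  5 → USB stick 1 (new)  [load 5/27]
  15 → USB stick 1  [load 20/27]
  25 → USB stick 2 (new)  [load 25/27]
  11 → USB stick 3 (new)  [load 11/27]
  5 → USB stick 1  [load 25/27]
  26 → USB stick 4 (new)  [load 26/27]
  26 → USB stick 5 (new)  [load 26/27]
5 USB sticks opened.

5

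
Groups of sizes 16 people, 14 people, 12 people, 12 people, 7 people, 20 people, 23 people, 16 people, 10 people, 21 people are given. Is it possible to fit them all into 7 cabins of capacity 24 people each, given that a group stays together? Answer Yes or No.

A valid assignment using 7 cabins:
  cabin 1: 23 = 23
  cabin 2: 21 = 21
  cabin 3: 20 = 20
  cabin 4: 16 + 7 = 23
  cabin 5: 16 = 16
  cabin 6: 14 + 10 = 24
  cabin 7: 12 + 12 = 24
Every load is within 24 people, so 7 cabins suffice.

Yes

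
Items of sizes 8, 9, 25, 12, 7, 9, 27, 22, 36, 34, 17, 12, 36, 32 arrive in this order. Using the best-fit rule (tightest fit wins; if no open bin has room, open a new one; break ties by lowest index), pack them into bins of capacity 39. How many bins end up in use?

  8 → bin 1 (new)  [load 8/39]
  9 → bin 1  [load 17/39]
  25 → bin 2 (new)  [load 25/39]
  12 → bin 2  [load 37/39]
  7 → bin 1  [load 24/39]
  9 → bin 1  [load 33/39]
  27 → bin 3 (new)  [load 27/39]
  22 → bin 4 (new)  [load 22/39]
  36 → bin 5 (new)  [load 36/39]
  34 → bin 6 (new)  [load 34/39]
  17 → bin 4  [load 39/39]
  12 → bin 3  [load 39/39]
  36 → bin 7 (new)  [load 36/39]
  32 → bin 8 (new)  [load 32/39]
8 bins opened.

8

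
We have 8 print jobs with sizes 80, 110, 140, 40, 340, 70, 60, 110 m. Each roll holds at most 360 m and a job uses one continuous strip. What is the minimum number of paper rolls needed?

Total = 340 + 140 + 110 + 110 + 80 + 70 + 60 + 40 = 950 m.
Lower bound: ⌈950/360⌉ = 3 paper rolls.
A packing using 3 paper rolls:
  roll 1: 340 = 340
  roll 2: 140 + 110 + 110 = 360
  roll 3: 80 + 70 + 60 + 40 = 250
This matches the lower bound, so 3 is optimal.

3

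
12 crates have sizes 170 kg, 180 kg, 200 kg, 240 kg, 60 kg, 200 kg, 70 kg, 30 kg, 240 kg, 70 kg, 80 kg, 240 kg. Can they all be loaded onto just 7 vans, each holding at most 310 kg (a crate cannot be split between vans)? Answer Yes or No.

Yes

A valid assignment using 7 vans:
  van 1: 240 + 70 = 310
  van 2: 240 + 70 = 310
  van 3: 240 + 60 = 300
  van 4: 200 + 80 + 30 = 310
  van 5: 200 = 200
  van 6: 180 = 180
  van 7: 170 = 170
Every load is within 310 kg, so 7 vans suffice.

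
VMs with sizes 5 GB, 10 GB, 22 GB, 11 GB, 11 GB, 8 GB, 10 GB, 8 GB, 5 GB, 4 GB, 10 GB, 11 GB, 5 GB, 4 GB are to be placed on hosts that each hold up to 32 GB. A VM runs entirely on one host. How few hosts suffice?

Total = 22 + 11 + 11 + 11 + 10 + 10 + 10 + 8 + 8 + 5 + 5 + 5 + 4 + 4 = 124 GB.
Lower bound: ⌈124/32⌉ = 4 hosts.
A packing using 4 hosts:
  host 1: 22 + 10 = 32
  host 2: 11 + 11 + 10 = 32
  host 3: 11 + 10 + 8 = 29
  host 4: 8 + 5 + 5 + 5 + 4 + 4 = 31
This matches the lower bound, so 4 is optimal.

4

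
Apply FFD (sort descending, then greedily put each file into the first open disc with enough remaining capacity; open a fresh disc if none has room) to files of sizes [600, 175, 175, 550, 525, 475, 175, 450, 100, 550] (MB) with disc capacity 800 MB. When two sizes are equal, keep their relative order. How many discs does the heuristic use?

6

Sorted descending: 600, 550, 550, 525, 475, 450, 175, 175, 175, 100.
  600 → disc 1 (new)  [load 600/800]
  550 → disc 2 (new)  [load 550/800]
  550 → disc 3 (new)  [load 550/800]
  525 → disc 4 (new)  [load 525/800]
  475 → disc 5 (new)  [load 475/800]
  450 → disc 6 (new)  [load 450/800]
  175 → disc 1  [load 775/800]
  175 → disc 2  [load 725/800]
  175 → disc 3  [load 725/800]
  100 → disc 4  [load 625/800]
6 discs opened.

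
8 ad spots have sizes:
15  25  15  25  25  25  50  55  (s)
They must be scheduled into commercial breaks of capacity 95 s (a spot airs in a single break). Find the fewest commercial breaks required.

Total = 55 + 50 + 25 + 25 + 25 + 25 + 15 + 15 = 235 s.
Lower bound: ⌈235/95⌉ = 3 commercial breaks.
A packing using 3 commercial breaks:
  break 1: 55 + 25 + 15 = 95
  break 2: 50 + 25 + 15 = 90
  break 3: 25 + 25 = 50
This matches the lower bound, so 3 is optimal.

3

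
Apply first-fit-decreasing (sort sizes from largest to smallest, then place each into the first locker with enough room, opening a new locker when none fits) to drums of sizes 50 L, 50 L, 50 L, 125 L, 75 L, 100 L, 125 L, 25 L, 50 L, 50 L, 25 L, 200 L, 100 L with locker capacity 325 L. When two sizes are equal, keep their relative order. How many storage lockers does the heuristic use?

4

Sorted descending: 200, 125, 125, 100, 100, 75, 50, 50, 50, 50, 50, 25, 25.
  200 → locker 1 (new)  [load 200/325]
  125 → locker 1  [load 325/325]
  125 → locker 2 (new)  [load 125/325]
  100 → locker 2  [load 225/325]
  100 → locker 2  [load 325/325]
  75 → locker 3 (new)  [load 75/325]
  50 → locker 3  [load 125/325]
  50 → locker 3  [load 175/325]
  50 → locker 3  [load 225/325]
  50 → locker 3  [load 275/325]
  50 → locker 3  [load 325/325]
  25 → locker 4 (new)  [load 25/325]
  25 → locker 4  [load 50/325]
4 storage lockers opened.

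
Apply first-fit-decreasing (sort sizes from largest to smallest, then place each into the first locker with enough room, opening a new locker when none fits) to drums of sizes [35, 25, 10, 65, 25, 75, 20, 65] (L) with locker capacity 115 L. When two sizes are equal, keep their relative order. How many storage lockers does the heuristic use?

Sorted descending: 75, 65, 65, 35, 25, 25, 20, 10.
  75 → locker 1 (new)  [load 75/115]
  65 → locker 2 (new)  [load 65/115]
  65 → locker 3 (new)  [load 65/115]
  35 → locker 1  [load 110/115]
  25 → locker 2  [load 90/115]
  25 → locker 2  [load 115/115]
  20 → locker 3  [load 85/115]
  10 → locker 3  [load 95/115]
3 storage lockers opened.

3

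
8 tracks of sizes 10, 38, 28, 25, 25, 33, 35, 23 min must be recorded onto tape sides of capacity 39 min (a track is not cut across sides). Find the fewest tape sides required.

7

Total = 38 + 35 + 33 + 28 + 25 + 25 + 23 + 10 = 217 min.
Lower bound: ⌈217/39⌉ = 6 tape sides.
Also, 7 tracks each exceed 39/2 min, and no two of those can share a side, so at least 7 tape sides are needed.
A packing using 7 tape sides:
  side 1: 38 = 38
  side 2: 35 = 35
  side 3: 33 = 33
  side 4: 28 + 10 = 38
  side 5: 25 = 25
  side 6: 25 = 25
  side 7: 23 = 23
This matches the lower bound, so 7 is optimal.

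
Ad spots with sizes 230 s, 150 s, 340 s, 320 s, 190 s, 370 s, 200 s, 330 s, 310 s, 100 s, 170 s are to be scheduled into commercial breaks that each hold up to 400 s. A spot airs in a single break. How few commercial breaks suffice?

8

Total = 370 + 340 + 330 + 320 + 310 + 230 + 200 + 190 + 170 + 150 + 100 = 2710 s.
Lower bound: ⌈2710/400⌉ = 7 commercial breaks.
A packing using 8 commercial breaks:
  break 1: 370 = 370
  break 2: 340 = 340
  break 3: 330 = 330
  break 4: 320 = 320
  break 5: 310 = 310
  break 6: 230 + 170 = 400
  break 7: 200 + 190 = 390
  break 8: 150 + 100 = 250
No arrangement into 7 commercial breaks stays within capacity, so 8 is optimal.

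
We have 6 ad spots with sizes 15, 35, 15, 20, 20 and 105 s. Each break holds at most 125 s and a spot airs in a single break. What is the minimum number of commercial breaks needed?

Total = 105 + 35 + 20 + 20 + 15 + 15 = 210 s.
Lower bound: ⌈210/125⌉ = 2 commercial breaks.
A packing using 2 commercial breaks:
  break 1: 105 + 20 = 125
  break 2: 35 + 20 + 15 + 15 = 85
This matches the lower bound, so 2 is optimal.

2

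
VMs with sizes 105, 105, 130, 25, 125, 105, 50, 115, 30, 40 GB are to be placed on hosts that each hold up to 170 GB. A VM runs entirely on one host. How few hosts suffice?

6

Total = 130 + 125 + 115 + 105 + 105 + 105 + 50 + 40 + 30 + 25 = 830 GB.
Lower bound: ⌈830/170⌉ = 5 hosts.
Also, 6 VMs each exceed 85 GB, and no two of those can share a host, so at least 6 hosts are needed.
A packing using 6 hosts:
  host 1: 130 + 40 = 170
  host 2: 125 + 30 = 155
  host 3: 115 + 50 = 165
  host 4: 105 + 25 = 130
  host 5: 105 = 105
  host 6: 105 = 105
This matches the lower bound, so 6 is optimal.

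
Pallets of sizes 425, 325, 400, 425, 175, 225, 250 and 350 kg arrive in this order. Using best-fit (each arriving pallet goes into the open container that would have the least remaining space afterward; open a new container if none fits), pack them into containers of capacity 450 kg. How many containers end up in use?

  425 → container 1 (new)  [load 425/450]
  325 → container 2 (new)  [load 325/450]
  400 → container 3 (new)  [load 400/450]
  425 → container 4 (new)  [load 425/450]
  175 → container 5 (new)  [load 175/450]
  225 → container 5  [load 400/450]
  250 → container 6 (new)  [load 250/450]
  350 → container 7 (new)  [load 350/450]
7 containers opened.

7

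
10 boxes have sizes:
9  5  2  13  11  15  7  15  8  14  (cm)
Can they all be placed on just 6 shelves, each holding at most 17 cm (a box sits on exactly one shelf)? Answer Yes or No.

Total = 99 cm; ⌈99/17⌉ = 6.
The bound of 6 does not rule out 6, but exhaustive search shows no assignment into 6 shelves of capacity 17 cm exists — the minimum is 7.

No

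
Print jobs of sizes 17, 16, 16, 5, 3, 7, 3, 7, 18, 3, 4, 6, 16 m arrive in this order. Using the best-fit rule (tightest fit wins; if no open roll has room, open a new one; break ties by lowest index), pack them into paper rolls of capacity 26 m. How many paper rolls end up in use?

5

  17 → roll 1 (new)  [load 17/26]
  16 → roll 2 (new)  [load 16/26]
  16 → roll 3 (new)  [load 16/26]
  5 → roll 1  [load 22/26]
  3 → roll 1  [load 25/26]
  7 → roll 2  [load 23/26]
  3 → roll 2  [load 26/26]
  7 → roll 3  [load 23/26]
  18 → roll 4 (new)  [load 18/26]
  3 → roll 3  [load 26/26]
  4 → roll 4  [load 22/26]
  6 → roll 5 (new)  [load 6/26]
  16 → roll 5  [load 22/26]
5 paper rolls opened.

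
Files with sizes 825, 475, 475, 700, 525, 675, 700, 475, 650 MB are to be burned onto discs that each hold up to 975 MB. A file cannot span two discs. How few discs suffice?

8

Total = 825 + 700 + 700 + 675 + 650 + 525 + 475 + 475 + 475 = 5500 MB.
Lower bound: ⌈5500/975⌉ = 6 discs.
A packing using 8 discs:
  disc 1: 825 = 825
  disc 2: 700 = 700
  disc 3: 700 = 700
  disc 4: 675 = 675
  disc 5: 650 = 650
  disc 6: 525 = 525
  disc 7: 475 + 475 = 950
  disc 8: 475 = 475
No arrangement into 7 discs stays within capacity, so 8 is optimal.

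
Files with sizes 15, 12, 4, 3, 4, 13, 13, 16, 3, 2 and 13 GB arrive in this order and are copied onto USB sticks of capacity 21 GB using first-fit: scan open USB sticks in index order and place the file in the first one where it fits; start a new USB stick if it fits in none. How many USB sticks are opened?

  15 → USB stick 1 (new)  [load 15/21]
  12 → USB stick 2 (new)  [load 12/21]
  4 → USB stick 1  [load 19/21]
  3 → USB stick 2  [load 15/21]
  4 → USB stick 2  [load 19/21]
  13 → USB stick 3 (new)  [load 13/21]
  13 → USB stick 4 (new)  [load 13/21]
  16 → USB stick 5 (new)  [load 16/21]
  3 → USB stick 3  [load 16/21]
  2 → USB stick 1  [load 21/21]
  13 → USB stick 6 (new)  [load 13/21]
6 USB sticks opened.

6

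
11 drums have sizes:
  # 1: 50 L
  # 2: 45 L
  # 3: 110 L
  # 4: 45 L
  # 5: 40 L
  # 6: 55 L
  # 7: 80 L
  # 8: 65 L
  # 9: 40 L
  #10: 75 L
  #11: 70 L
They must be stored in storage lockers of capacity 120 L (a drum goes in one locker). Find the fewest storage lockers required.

6

Total = 110 + 80 + 75 + 70 + 65 + 55 + 50 + 45 + 45 + 40 + 40 = 675 L.
Lower bound: ⌈675/120⌉ = 6 storage lockers.
A packing using 6 storage lockers:
  locker 1: 110 = 110
  locker 2: 80 + 40 = 120
  locker 3: 75 + 45 = 120
  locker 4: 70 + 50 = 120
  locker 5: 65 + 55 = 120
  locker 6: 45 + 40 = 85
This matches the lower bound, so 6 is optimal.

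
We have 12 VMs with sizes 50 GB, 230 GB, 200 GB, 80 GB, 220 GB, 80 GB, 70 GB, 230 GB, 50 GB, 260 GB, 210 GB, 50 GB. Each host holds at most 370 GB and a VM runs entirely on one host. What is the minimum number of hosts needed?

6

Total = 260 + 230 + 230 + 220 + 210 + 200 + 80 + 80 + 70 + 50 + 50 + 50 = 1730 GB.
Lower bound: ⌈1730/370⌉ = 5 hosts.
Also, 6 VMs each exceed 185 GB, and no two of those can share a host, so at least 6 hosts are needed.
A packing using 6 hosts:
  host 1: 260 + 80 = 340
  host 2: 230 + 80 + 50 = 360
  host 3: 230 + 70 + 50 = 350
  host 4: 220 + 50 = 270
  host 5: 210 = 210
  host 6: 200 = 200
This matches the lower bound, so 6 is optimal.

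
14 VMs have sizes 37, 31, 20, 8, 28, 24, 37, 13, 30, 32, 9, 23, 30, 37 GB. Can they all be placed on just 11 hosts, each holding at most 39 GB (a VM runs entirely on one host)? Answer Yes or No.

Yes

A valid assignment using 11 hosts:
  host 1: 37 = 37
  host 2: 37 = 37
  host 3: 37 = 37
  host 4: 32 = 32
  host 5: 31 + 8 = 39
  host 6: 30 + 9 = 39
  host 7: 30 = 30
  host 8: 28 = 28
  host 9: 24 + 13 = 37
  host 10: 23 = 23
  host 11: 20 = 20
Every load is within 39 GB, so 11 hosts suffice.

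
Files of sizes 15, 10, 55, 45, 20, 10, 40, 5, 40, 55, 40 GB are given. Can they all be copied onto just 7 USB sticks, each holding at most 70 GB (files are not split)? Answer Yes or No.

A valid assignment using 6 USB sticks:
  USB stick 1: 55 + 15 = 70
  USB stick 2: 55 + 10 + 5 = 70
  USB stick 3: 45 + 20 = 65
  USB stick 4: 40 + 10 = 50
  USB stick 5: 40 = 40
  USB stick 6: 40 = 40
That uses only 6 ≤ 7, so 7 USB sticks are enough.

Yes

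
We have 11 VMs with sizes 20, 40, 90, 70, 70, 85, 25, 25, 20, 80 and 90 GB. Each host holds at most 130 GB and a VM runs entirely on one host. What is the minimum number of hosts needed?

6

Total = 90 + 90 + 85 + 80 + 70 + 70 + 40 + 25 + 25 + 20 + 20 = 615 GB.
Lower bound: ⌈615/130⌉ = 5 hosts.
Also, 6 VMs each exceed 65 GB, and no two of those can share a host, so at least 6 hosts are needed.
A packing using 6 hosts:
  host 1: 90 + 40 = 130
  host 2: 90 + 25 = 115
  host 3: 85 + 25 + 20 = 130
  host 4: 80 + 20 = 100
  host 5: 70 = 70
  host 6: 70 = 70
This matches the lower bound, so 6 is optimal.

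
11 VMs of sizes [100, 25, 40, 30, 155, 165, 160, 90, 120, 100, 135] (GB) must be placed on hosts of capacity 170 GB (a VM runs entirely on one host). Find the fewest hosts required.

Total = 165 + 160 + 155 + 135 + 120 + 100 + 100 + 90 + 40 + 30 + 25 = 1120 GB.
Lower bound: ⌈1120/170⌉ = 7 hosts.
Also, 8 VMs each exceed 85 GB, and no two of those can share a host, so at least 8 hosts are needed.
A packing using 8 hosts:
  host 1: 165 = 165
  host 2: 160 = 160
  host 3: 155 = 155
  host 4: 135 + 30 = 165
  host 5: 120 + 40 = 160
  host 6: 100 + 25 = 125
  host 7: 100 = 100
  host 8: 90 = 90
This matches the lower bound, so 8 is optimal.

8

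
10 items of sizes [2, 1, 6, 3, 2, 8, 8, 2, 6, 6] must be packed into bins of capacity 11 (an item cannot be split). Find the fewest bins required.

Total = 8 + 8 + 6 + 6 + 6 + 3 + 2 + 2 + 2 + 1 = 44.
Lower bound: ⌈44/11⌉ = 4 bins.
Also, 5 items each exceed 11/2, and no two of those can share a bin, so at least 5 bins are needed.
A packing using 5 bins:
  bin 1: 8 + 3 = 11
  bin 2: 8 + 2 + 1 = 11
  bin 3: 6 + 2 + 2 = 10
  bin 4: 6 = 6
  bin 5: 6 = 6
This matches the lower bound, so 5 is optimal.

5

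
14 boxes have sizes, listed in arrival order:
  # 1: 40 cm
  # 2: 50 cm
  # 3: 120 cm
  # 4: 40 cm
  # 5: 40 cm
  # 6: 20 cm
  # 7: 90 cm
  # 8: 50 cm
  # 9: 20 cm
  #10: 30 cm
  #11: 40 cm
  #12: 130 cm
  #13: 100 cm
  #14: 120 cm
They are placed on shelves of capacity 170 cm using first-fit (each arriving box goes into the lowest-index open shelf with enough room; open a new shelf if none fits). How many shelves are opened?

6

  40 → shelf 1 (new)  [load 40/170]
  50 → shelf 1  [load 90/170]
  120 → shelf 2 (new)  [load 120/170]
  40 → shelf 1  [load 130/170]
  40 → shelf 1  [load 170/170]
  20 → shelf 2  [load 140/170]
  90 → shelf 3 (new)  [load 90/170]
  50 → shelf 3  [load 140/170]
  20 → shelf 2  [load 160/170]
  30 → shelf 3  [load 170/170]
  40 → shelf 4 (new)  [load 40/170]
  130 → shelf 4  [load 170/170]
  100 → shelf 5 (new)  [load 100/170]
  120 → shelf 6 (new)  [load 120/170]
6 shelves opened.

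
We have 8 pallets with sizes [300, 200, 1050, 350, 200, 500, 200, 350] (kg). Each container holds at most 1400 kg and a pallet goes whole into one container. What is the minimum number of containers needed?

Total = 1050 + 500 + 350 + 350 + 300 + 200 + 200 + 200 = 3150 kg.
Lower bound: ⌈3150/1400⌉ = 3 containers.
A packing using 3 containers:
  container 1: 1050 + 350 = 1400
  container 2: 500 + 350 + 300 + 200 = 1350
  container 3: 200 + 200 = 400
This matches the lower bound, so 3 is optimal.

3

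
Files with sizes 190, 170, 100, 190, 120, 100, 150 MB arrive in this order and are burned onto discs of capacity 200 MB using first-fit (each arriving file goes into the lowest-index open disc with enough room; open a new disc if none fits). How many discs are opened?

6

  190 → disc 1 (new)  [load 190/200]
  170 → disc 2 (new)  [load 170/200]
  100 → disc 3 (new)  [load 100/200]
  190 → disc 4 (new)  [load 190/200]
  120 → disc 5 (new)  [load 120/200]
  100 → disc 3  [load 200/200]
  150 → disc 6 (new)  [load 150/200]
6 discs opened.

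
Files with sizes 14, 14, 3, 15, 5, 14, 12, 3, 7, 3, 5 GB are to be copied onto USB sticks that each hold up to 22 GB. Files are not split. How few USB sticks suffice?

Total = 15 + 14 + 14 + 14 + 12 + 7 + 5 + 5 + 3 + 3 + 3 = 95 GB.
Lower bound: ⌈95/22⌉ = 5 USB sticks.
A packing using 5 USB sticks:
  USB stick 1: 15 + 7 = 22
  USB stick 2: 14 + 5 + 3 = 22
  USB stick 3: 14 + 5 + 3 = 22
  USB stick 4: 14 + 3 = 17
  USB stick 5: 12 = 12
This matches the lower bound, so 5 is optimal.

5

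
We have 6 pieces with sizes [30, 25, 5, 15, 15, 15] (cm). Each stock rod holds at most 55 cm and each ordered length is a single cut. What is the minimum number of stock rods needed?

Total = 30 + 25 + 15 + 15 + 15 + 5 = 105 cm.
Lower bound: ⌈105/55⌉ = 2 stock rods.
A packing using 2 stock rods:
  stock rod 1: 30 + 25 = 55
  stock rod 2: 15 + 15 + 15 + 5 = 50
This matches the lower bound, so 2 is optimal.

2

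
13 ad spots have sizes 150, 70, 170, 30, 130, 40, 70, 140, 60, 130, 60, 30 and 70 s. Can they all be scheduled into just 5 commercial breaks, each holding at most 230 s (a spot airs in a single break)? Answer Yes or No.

No

Total = 1150 s; ⌈1150/230⌉ = 5.
The bound of 5 does not rule out 5, but exhaustive search shows no assignment into 5 commercial breaks of capacity 230 s exists — the minimum is 6.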